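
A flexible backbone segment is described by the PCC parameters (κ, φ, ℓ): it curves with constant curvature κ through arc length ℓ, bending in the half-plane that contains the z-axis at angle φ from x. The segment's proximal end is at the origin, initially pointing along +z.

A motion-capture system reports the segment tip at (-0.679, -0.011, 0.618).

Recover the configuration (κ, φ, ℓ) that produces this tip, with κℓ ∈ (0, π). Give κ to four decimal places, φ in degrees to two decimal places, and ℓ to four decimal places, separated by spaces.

ρ = √(x²+y²) = √(-0.679² + -0.011²) = 0.67909
φ = atan2(y, x) mod 360° = atan2(-0.011, -0.679) = 180.9281°
|p|² = ρ² + z² = 0.67909² + 0.618² = 0.84309
κ = 2ρ / |p|² = 2×0.67909 / 0.84309 = 1.61096
θ = 2·atan2(ρ, z) = 2·atan2(0.67909, 0.618) = 1.66492 rad
ℓ = θ/κ = 1.66492/1.61096 = 1.03350

1.6110 180.93 1.0335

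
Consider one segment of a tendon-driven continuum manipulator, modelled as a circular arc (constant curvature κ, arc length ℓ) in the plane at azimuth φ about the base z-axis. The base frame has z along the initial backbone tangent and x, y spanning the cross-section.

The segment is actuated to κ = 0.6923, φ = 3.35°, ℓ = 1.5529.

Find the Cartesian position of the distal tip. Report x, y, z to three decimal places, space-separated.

θ = κ·ℓ = 0.6923 × 1.5529 = 1.07507 rad
ρ = (1 − cos θ)/κ = (1 − 0.47567)/0.6923 = 0.75738
z = sin θ / κ = 0.87962/0.6923 = 1.27058
x = ρ cos φ = 0.75738 × cos(3.35°) = 0.75608
y = ρ sin φ = 0.75738 × sin(3.35°) = 0.04426

0.756 0.044 1.271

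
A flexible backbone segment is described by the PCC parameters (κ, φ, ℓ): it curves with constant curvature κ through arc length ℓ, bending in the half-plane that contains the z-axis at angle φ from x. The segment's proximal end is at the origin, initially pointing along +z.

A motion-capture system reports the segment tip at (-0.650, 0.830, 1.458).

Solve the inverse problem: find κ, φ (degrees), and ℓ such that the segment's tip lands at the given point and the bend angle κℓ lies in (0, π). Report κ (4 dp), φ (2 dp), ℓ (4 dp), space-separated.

0.6513 128.07 1.9223

ρ = √(x²+y²) = √(-0.650² + 0.830²) = 1.05423
φ = atan2(y, x) mod 360° = atan2(0.830, -0.650) = 128.0657°
|p|² = ρ² + z² = 1.05423² + 1.458² = 3.23716
κ = 2ρ / |p|² = 2×1.05423 / 3.23716 = 0.65133
θ = 2·atan2(ρ, z) = 2·atan2(1.05423, 1.458) = 1.25208 rad
ℓ = θ/κ = 1.25208/0.65133 = 1.92234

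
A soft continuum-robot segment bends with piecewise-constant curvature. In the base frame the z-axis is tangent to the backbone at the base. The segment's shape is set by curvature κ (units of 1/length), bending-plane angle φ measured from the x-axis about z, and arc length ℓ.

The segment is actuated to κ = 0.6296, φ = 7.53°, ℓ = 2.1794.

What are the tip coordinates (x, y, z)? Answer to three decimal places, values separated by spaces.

θ = κ·ℓ = 0.6296 × 2.1794 = 1.37215 rad
ρ = (1 − cos θ)/κ = (1 − 0.19734)/0.6296 = 1.27487
z = sin θ / κ = 0.98033/0.6296 = 1.55708
x = ρ cos φ = 1.27487 × cos(7.53°) = 1.26388
y = ρ sin φ = 1.27487 × sin(7.53°) = 0.16707

1.264 0.167 1.557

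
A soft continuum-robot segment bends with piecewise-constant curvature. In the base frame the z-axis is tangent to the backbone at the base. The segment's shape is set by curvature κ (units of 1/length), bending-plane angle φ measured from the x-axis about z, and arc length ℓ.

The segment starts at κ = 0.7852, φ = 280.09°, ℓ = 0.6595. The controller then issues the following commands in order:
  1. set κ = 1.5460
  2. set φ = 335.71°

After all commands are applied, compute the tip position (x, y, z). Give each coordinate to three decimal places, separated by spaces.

initial: κ=0.7852, φ=280.09°, ℓ=0.6595
cmd 1: set κ=1.5460 → (κ,φ,ℓ)=(1.5460,280.09°,0.6595) → tip=(0.0540,-0.3033,0.5510)
cmd 2: set φ=335.71° → (κ,φ,ℓ)=(1.5460,335.71°,0.6595) → tip=(0.2808,-0.1267,0.5510)

0.281 -0.127 0.551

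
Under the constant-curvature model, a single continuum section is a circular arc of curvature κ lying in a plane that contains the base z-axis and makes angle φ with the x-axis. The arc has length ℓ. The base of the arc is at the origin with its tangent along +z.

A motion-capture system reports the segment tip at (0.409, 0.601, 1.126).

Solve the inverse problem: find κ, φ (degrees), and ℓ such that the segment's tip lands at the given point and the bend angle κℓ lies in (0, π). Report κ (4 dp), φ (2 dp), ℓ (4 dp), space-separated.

ρ = √(x²+y²) = √(0.409² + 0.601²) = 0.72697
φ = atan2(y, x) mod 360° = atan2(0.601, 0.409) = 55.7634°
|p|² = ρ² + z² = 0.72697² + 1.126² = 1.79636
κ = 2ρ / |p|² = 2×0.72697 / 1.79636 = 0.80938
θ = 2·atan2(ρ, z) = 2·atan2(0.72697, 1.126) = 1.14658 rad
ℓ = θ/κ = 1.14658/0.80938 = 1.41662

0.8094 55.76 1.4166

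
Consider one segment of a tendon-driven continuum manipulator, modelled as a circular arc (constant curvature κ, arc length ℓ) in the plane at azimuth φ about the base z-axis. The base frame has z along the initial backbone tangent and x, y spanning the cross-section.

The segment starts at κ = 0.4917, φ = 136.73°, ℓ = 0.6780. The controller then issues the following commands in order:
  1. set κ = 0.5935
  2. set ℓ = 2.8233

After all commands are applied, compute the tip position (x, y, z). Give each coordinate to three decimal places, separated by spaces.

-1.355 1.276 1.676

initial: κ=0.4917, φ=136.73°, ℓ=0.6780
cmd 1: set κ=0.5935 → (κ,φ,ℓ)=(0.5935,136.73°,0.6780) → tip=(-0.0980,0.0922,0.6599)
cmd 2: set ℓ=2.8233 → (κ,φ,ℓ)=(0.5935,136.73°,2.8233) → tip=(-1.3552,1.2758,1.6757)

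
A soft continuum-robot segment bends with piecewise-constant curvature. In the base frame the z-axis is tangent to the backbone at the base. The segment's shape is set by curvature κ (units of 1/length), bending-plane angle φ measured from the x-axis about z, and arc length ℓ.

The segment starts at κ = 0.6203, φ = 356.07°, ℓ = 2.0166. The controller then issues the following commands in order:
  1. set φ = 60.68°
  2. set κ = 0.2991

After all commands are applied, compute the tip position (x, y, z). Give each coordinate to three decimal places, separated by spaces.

initial: κ=0.6203, φ=356.07°, ℓ=2.0166
cmd 1: set φ=60.68° → (κ,φ,ℓ)=(0.6203,60.68°,2.0166) → tip=(0.5412,0.9636,1.5303)
cmd 2: set κ=0.2991 → (κ,φ,ℓ)=(0.2991,60.68°,2.0166) → tip=(0.2889,0.5144,1.8965)

0.289 0.514 1.897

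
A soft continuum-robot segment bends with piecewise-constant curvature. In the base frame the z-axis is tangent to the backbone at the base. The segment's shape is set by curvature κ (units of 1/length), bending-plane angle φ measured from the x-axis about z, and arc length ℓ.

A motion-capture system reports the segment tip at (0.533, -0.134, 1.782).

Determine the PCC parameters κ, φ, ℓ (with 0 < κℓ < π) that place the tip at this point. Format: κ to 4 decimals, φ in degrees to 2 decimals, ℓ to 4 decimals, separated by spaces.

0.3161 345.89 1.8929

ρ = √(x²+y²) = √(0.533² + -0.134²) = 0.54959
φ = atan2(y, x) mod 360° = atan2(-0.134, 0.533) = 345.8879°
|p|² = ρ² + z² = 0.54959² + 1.782² = 3.47757
κ = 2ρ / |p|² = 2×0.54959 / 3.47757 = 0.31607
θ = 2·atan2(ρ, z) = 2·atan2(0.54959, 1.782) = 0.59831 rad
ℓ = θ/κ = 0.59831/0.31607 = 1.89293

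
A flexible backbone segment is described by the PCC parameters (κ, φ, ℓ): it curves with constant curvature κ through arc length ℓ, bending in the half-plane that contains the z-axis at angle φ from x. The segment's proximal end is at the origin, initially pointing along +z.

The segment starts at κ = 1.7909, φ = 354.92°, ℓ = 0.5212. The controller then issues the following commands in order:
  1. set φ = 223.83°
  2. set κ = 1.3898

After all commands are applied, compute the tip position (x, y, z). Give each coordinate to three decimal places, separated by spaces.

initial: κ=1.7909, φ=354.92°, ℓ=0.5212
cmd 1: set φ=223.83° → (κ,φ,ℓ)=(1.7909,223.83°,0.5212) → tip=(-0.1631,-0.1566,0.4487)
cmd 2: set κ=1.3898 → (κ,φ,ℓ)=(1.3898,223.83°,0.5212) → tip=(-0.1303,-0.1251,0.4768)

-0.130 -0.125 0.477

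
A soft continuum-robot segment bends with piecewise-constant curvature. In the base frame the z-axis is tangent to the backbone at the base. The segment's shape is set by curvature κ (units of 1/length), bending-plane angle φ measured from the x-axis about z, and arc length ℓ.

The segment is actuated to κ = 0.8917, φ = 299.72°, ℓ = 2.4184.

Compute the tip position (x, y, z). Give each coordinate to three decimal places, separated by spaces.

θ = κ·ℓ = 0.8917 × 2.4184 = 2.15649 rad
ρ = (1 − cos θ)/κ = (1 − -0.55278)/0.8917 = 1.74137
z = sin θ / κ = 0.83333/0.8917 = 0.93454
x = ρ cos φ = 1.74137 × cos(299.72°) = 0.86330
y = ρ sin φ = 1.74137 × sin(299.72°) = -1.51230

0.863 -1.512 0.935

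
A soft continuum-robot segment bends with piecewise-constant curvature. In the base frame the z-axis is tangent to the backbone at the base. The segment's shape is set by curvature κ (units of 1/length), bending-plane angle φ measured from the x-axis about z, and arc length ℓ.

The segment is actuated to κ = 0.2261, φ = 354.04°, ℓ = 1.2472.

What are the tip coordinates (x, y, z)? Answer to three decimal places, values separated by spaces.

0.174 -0.018 1.231

θ = κ·ℓ = 0.2261 × 1.2472 = 0.28199 rad
ρ = (1 − cos θ)/κ = (1 − 0.96050)/0.2261 = 0.17469
z = sin θ / κ = 0.27827/0.2261 = 1.23074
x = ρ cos φ = 0.17469 × cos(354.04°) = 0.17374
y = ρ sin φ = 0.17469 × sin(354.04°) = -0.01814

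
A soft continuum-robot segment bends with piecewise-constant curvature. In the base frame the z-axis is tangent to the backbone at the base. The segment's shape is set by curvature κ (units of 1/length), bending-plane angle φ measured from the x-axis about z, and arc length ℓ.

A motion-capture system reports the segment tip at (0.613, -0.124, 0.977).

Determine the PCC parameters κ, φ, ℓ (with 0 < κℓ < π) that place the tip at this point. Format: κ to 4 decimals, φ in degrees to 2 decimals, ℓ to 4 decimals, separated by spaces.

ρ = √(x²+y²) = √(0.613² + -0.124²) = 0.62542
φ = atan2(y, x) mod 360° = atan2(-0.124, 0.613) = 348.5643°
|p|² = ρ² + z² = 0.62542² + 0.977² = 1.34567
κ = 2ρ / |p|² = 2×0.62542 / 1.34567 = 0.92952
θ = 2·atan2(ρ, z) = 2·atan2(0.62542, 0.977) = 1.13882 rad
ℓ = θ/κ = 1.13882/0.92952 = 1.22517

0.9295 348.56 1.2252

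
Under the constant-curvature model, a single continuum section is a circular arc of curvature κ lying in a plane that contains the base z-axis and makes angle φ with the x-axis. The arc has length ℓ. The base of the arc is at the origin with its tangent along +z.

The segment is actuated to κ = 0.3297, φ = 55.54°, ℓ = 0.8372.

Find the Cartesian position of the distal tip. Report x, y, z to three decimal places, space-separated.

θ = κ·ℓ = 0.3297 × 0.8372 = 0.27602 rad
ρ = (1 − cos θ)/κ = (1 − 0.96215)/0.3297 = 0.11481
z = sin θ / κ = 0.27253/0.3297 = 0.82661
x = ρ cos φ = 0.11481 × cos(55.54°) = 0.06496
y = ρ sin φ = 0.11481 × sin(55.54°) = 0.09467

0.065 0.095 0.827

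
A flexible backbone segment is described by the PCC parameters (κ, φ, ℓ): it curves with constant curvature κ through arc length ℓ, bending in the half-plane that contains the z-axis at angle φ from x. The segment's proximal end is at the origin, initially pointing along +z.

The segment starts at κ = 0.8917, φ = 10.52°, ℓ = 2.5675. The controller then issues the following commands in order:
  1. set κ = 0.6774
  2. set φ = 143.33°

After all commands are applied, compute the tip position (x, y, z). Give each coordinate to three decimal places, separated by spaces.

-1.383 1.029 1.455

initial: κ=0.8917, φ=10.52°, ℓ=2.5675
cmd 1: set κ=0.6774 → (κ,φ,ℓ)=(0.6774,10.52°,2.5675) → tip=(1.6947,0.3147,1.4553)
cmd 2: set φ=143.33° → (κ,φ,ℓ)=(0.6774,143.33°,2.5675) → tip=(-1.3826,1.0294,1.4553)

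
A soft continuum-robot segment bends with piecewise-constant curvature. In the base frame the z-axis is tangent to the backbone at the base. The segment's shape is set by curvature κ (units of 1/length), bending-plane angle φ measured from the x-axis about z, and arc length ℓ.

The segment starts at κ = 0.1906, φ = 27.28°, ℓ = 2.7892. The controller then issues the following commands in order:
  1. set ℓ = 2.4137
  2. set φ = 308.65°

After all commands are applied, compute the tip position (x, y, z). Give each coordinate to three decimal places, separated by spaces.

0.341 -0.426 2.329

initial: κ=0.1906, φ=27.28°, ℓ=2.7892
cmd 1: set ℓ=2.4137 → (κ,φ,ℓ)=(0.1906,27.28°,2.4137) → tip=(0.4848,0.2500,2.3295)
cmd 2: set φ=308.65° → (κ,φ,ℓ)=(0.1906,308.65°,2.4137) → tip=(0.3407,-0.4260,2.3295)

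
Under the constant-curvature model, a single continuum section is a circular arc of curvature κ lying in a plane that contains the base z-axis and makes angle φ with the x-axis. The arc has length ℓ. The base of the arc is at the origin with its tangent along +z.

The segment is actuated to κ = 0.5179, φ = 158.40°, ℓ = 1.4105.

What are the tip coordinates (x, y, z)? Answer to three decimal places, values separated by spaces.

θ = κ·ℓ = 0.5179 × 1.4105 = 0.73050 rad
ρ = (1 − cos θ)/κ = (1 − 0.74484)/0.5179 = 0.49268
z = sin θ / κ = 0.66724/0.5179 = 1.28836
x = ρ cos φ = 0.49268 × cos(158.40°) = -0.45808
y = ρ sin φ = 0.49268 × sin(158.40°) = 0.18137

-0.458 0.181 1.288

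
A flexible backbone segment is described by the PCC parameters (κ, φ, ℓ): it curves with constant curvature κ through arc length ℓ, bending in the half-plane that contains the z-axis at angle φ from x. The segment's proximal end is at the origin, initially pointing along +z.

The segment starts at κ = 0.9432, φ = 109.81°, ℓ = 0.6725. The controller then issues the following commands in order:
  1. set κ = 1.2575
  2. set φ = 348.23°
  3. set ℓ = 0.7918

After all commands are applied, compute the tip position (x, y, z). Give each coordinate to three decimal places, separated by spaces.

0.355 -0.074 0.667

initial: κ=0.9432, φ=109.81°, ℓ=0.6725
cmd 1: set κ=1.2575 → (κ,φ,ℓ)=(1.2575,109.81°,0.6725) → tip=(-0.0908,0.2520,0.5952)
cmd 2: set φ=348.23° → (κ,φ,ℓ)=(1.2575,348.23°,0.6725) → tip=(0.2622,-0.0546,0.5952)
cmd 3: set ℓ=0.7918 → (κ,φ,ℓ)=(1.2575,348.23°,0.7918) → tip=(0.3551,-0.0740,0.6673)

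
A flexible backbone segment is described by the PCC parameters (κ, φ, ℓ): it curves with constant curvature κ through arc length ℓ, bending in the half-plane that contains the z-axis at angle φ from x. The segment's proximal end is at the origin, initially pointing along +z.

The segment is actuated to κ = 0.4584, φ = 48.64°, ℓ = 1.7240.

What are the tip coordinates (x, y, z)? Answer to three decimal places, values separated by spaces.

θ = κ·ℓ = 0.4584 × 1.7240 = 0.79028 rad
ρ = (1 − cos θ)/κ = (1 − 0.70365)/0.4584 = 0.64650
z = sin θ / κ = 0.71055/0.4584 = 1.55007
x = ρ cos φ = 0.64650 × cos(48.64°) = 0.42720
y = ρ sin φ = 0.64650 × sin(48.64°) = 0.48524

0.427 0.485 1.550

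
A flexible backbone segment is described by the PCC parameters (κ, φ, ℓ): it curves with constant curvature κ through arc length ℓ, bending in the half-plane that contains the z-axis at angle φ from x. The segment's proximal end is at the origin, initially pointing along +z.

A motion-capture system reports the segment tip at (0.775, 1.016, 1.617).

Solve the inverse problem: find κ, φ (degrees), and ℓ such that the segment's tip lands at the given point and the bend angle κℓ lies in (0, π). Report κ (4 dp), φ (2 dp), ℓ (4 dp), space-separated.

0.6017 52.66 2.2230

ρ = √(x²+y²) = √(0.775² + 1.016²) = 1.27784
φ = atan2(y, x) mod 360° = atan2(1.016, 0.775) = 52.6638°
|p|² = ρ² + z² = 1.27784² + 1.617² = 4.24757
κ = 2ρ / |p|² = 2×1.27784 / 4.24757 = 0.60168
θ = 2·atan2(ρ, z) = 2·atan2(1.27784, 1.617) = 1.33754 rad
ℓ = θ/κ = 1.33754/0.60168 = 2.22300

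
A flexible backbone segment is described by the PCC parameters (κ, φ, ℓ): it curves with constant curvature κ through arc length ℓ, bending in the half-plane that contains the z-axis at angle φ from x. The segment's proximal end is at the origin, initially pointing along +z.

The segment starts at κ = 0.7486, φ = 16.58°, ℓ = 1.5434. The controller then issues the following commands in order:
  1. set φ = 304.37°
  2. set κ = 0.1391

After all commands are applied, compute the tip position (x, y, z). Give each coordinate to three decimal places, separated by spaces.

0.093 -0.136 1.532

initial: κ=0.7486, φ=16.58°, ℓ=1.5434
cmd 1: set φ=304.37° → (κ,φ,ℓ)=(0.7486,304.37°,1.5434) → tip=(0.4498,-0.6576,1.2222)
cmd 2: set κ=0.1391 → (κ,φ,ℓ)=(0.1391,304.37°,1.5434) → tip=(0.0932,-0.1362,1.5316)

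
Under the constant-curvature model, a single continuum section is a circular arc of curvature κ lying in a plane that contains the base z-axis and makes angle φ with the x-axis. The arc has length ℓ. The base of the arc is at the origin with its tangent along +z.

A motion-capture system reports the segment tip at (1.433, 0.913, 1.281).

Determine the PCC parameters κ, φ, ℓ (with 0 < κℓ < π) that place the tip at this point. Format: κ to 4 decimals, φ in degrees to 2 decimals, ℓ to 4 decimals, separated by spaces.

0.7505 32.50 2.4645

ρ = √(x²+y²) = √(1.433² + 0.913²) = 1.69913
φ = atan2(y, x) mod 360° = atan2(0.913, 1.433) = 32.5022°
|p|² = ρ² + z² = 1.69913² + 1.281² = 4.52802
κ = 2ρ / |p|² = 2×1.69913 / 4.52802 = 0.75050
θ = 2·atan2(ρ, z) = 2·atan2(1.69913, 1.281) = 1.84959 rad
ℓ = θ/κ = 1.84959/0.75050 = 2.46448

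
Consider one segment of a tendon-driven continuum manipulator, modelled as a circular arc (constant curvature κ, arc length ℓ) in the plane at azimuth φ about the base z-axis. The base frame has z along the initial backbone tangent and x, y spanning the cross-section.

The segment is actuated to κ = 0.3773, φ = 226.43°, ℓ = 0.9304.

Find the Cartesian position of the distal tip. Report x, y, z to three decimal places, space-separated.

-0.111 -0.117 0.911

θ = κ·ℓ = 0.3773 × 0.9304 = 0.35104 rad
ρ = (1 − cos θ)/κ = (1 − 0.93902)/0.3773 = 0.16163
z = sin θ / κ = 0.34387/0.3773 = 0.91141
x = ρ cos φ = 0.16163 × cos(226.43°) = -0.11140
y = ρ sin φ = 0.16163 × sin(226.43°) = -0.11711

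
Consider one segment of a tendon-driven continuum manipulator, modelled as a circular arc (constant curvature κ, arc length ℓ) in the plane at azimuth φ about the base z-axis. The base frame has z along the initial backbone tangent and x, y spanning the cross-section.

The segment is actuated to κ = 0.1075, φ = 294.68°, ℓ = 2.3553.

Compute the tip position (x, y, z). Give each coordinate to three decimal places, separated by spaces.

θ = κ·ℓ = 0.1075 × 2.3553 = 0.25319 rad
ρ = (1 − cos θ)/κ = (1 − 0.96812)/0.1075 = 0.29659
z = sin θ / κ = 0.25050/0.1075 = 2.33022
x = ρ cos φ = 0.29659 × cos(294.68°) = 0.12384
y = ρ sin φ = 0.29659 × sin(294.68°) = -0.26949

0.124 -0.269 2.330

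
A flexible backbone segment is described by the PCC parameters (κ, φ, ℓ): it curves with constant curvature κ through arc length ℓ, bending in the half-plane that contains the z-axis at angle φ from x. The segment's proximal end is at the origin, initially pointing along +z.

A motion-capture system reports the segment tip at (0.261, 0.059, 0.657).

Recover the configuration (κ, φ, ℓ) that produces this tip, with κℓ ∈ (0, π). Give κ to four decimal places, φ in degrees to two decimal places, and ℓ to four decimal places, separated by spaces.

ρ = √(x²+y²) = √(0.261² + 0.059²) = 0.26759
φ = atan2(y, x) mod 360° = atan2(0.059, 0.261) = 12.7378°
|p|² = ρ² + z² = 0.26759² + 0.657² = 0.50325
κ = 2ρ / |p|² = 2×0.26759 / 0.50325 = 1.06343
θ = 2·atan2(ρ, z) = 2·atan2(0.26759, 0.657) = 0.77354 rad
ℓ = θ/κ = 0.77354/1.06343 = 0.72740

1.0634 12.74 0.7274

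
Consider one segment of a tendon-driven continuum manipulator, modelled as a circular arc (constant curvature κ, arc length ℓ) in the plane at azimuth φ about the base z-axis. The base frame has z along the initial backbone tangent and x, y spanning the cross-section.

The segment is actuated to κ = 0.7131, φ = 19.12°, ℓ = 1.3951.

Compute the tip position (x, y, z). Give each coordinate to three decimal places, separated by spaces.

0.603 0.209 1.176

θ = κ·ℓ = 0.7131 × 1.3951 = 0.99485 rad
ρ = (1 − cos θ)/κ = (1 − 0.54463)/0.7131 = 0.63857
z = sin θ / κ = 0.83867/0.7131 = 1.17610
x = ρ cos φ = 0.63857 × cos(19.12°) = 0.60335
y = ρ sin φ = 0.63857 × sin(19.12°) = 0.20916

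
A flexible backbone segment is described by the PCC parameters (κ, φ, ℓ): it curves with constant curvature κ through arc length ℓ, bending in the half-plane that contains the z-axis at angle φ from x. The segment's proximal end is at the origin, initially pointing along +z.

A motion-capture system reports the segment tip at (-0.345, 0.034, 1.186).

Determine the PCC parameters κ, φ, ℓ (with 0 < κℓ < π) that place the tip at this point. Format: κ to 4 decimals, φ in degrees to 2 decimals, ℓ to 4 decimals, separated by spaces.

ρ = √(x²+y²) = √(-0.345² + 0.034²) = 0.34667
φ = atan2(y, x) mod 360° = atan2(0.034, -0.345) = 174.3716°
|p|² = ρ² + z² = 0.34667² + 1.186² = 1.52678
κ = 2ρ / |p|² = 2×0.34667 / 1.52678 = 0.45412
θ = 2·atan2(ρ, z) = 2·atan2(0.34667, 1.186) = 0.56876 rad
ℓ = θ/κ = 0.56876/0.45412 = 1.25244

0.4541 174.37 1.2524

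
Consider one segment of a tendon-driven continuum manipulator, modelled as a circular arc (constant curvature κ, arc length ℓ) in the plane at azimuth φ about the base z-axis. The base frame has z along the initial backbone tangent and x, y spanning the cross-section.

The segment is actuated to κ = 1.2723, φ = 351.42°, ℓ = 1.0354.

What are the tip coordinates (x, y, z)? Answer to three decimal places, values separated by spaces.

θ = κ·ℓ = 1.2723 × 1.0354 = 1.31734 rad
ρ = (1 − cos θ)/κ = (1 − 0.25075)/1.2723 = 0.58889
z = sin θ / κ = 0.96805/1.2723 = 0.76087
x = ρ cos φ = 0.58889 × cos(351.42°) = 0.58230
y = ρ sin φ = 0.58889 × sin(351.42°) = -0.08786

0.582 -0.088 0.761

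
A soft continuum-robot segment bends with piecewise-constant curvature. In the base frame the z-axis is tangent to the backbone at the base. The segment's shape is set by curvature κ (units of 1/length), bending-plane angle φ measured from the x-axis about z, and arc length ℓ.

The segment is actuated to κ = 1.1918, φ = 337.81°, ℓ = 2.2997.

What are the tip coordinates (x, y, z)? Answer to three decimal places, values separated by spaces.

1.492 -0.609 0.327

θ = κ·ℓ = 1.1918 × 2.2997 = 2.74078 rad
ρ = (1 − cos θ)/κ = (1 − -0.92075)/1.1918 = 1.61163
z = sin θ / κ = 0.39016/1.1918 = 0.32737
x = ρ cos φ = 1.61163 × cos(337.81°) = 1.49227
y = ρ sin φ = 1.61163 × sin(337.81°) = -0.60868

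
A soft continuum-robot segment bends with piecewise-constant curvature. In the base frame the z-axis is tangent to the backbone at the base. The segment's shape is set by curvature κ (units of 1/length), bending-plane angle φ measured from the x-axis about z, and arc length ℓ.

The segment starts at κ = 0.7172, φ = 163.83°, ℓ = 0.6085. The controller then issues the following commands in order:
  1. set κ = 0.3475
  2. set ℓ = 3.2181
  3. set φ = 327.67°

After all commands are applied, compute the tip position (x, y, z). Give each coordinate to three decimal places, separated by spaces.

1.368 -0.866 2.588

initial: κ=0.7172, φ=163.83°, ℓ=0.6085
cmd 1: set κ=0.3475 → (κ,φ,ℓ)=(0.3475,163.83°,0.6085) → tip=(-0.0616,0.0178,0.6040)
cmd 2: set ℓ=3.2181 → (κ,φ,ℓ)=(0.3475,163.83°,3.2181) → tip=(-1.5554,0.4510,2.5881)
cmd 3: set φ=327.67° → (κ,φ,ℓ)=(0.3475,327.67°,3.2181) → tip=(1.3685,-0.8661,2.5881)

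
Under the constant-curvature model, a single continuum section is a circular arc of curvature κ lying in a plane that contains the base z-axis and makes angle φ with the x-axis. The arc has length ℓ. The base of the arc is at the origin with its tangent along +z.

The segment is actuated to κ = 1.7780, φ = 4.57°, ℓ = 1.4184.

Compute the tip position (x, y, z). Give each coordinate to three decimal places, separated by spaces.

1.017 0.081 0.327

θ = κ·ℓ = 1.7780 × 1.4184 = 2.52192 rad
ρ = (1 − cos θ)/κ = (1 − -0.81407)/1.7780 = 1.02028
z = sin θ / κ = 0.58077/1.7780 = 0.32664
x = ρ cos φ = 1.02028 × cos(4.57°) = 1.01704
y = ρ sin φ = 1.02028 × sin(4.57°) = 0.08129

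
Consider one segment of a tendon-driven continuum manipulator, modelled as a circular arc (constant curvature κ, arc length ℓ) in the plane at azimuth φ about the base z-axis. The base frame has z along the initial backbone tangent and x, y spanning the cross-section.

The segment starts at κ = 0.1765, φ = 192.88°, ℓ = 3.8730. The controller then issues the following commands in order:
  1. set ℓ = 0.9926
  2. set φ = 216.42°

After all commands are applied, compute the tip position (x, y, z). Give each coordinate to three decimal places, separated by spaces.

initial: κ=0.1765, φ=192.88°, ℓ=3.8730
cmd 1: set ℓ=0.9926 → (κ,φ,ℓ)=(0.1765,192.88°,0.9926) → tip=(-0.0845,-0.0193,0.9875)
cmd 2: set φ=216.42° → (κ,φ,ℓ)=(0.1765,216.42°,0.9926) → tip=(-0.0698,-0.0515,0.9875)

-0.070 -0.051 0.988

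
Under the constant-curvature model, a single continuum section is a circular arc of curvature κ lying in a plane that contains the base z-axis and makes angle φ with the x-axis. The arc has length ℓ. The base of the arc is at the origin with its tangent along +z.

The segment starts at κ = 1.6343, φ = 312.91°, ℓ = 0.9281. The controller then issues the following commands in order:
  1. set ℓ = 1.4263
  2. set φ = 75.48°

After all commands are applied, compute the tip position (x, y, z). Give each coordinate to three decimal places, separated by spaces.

initial: κ=1.6343, φ=312.91°, ℓ=0.9281
cmd 1: set ℓ=1.4263 → (κ,φ,ℓ)=(1.6343,312.91°,1.4263) → tip=(0.7037,-0.7570,0.4434)
cmd 2: set φ=75.48° → (κ,φ,ℓ)=(1.6343,75.48°,1.4263) → tip=(0.2591,1.0005,0.4434)

0.259 1.001 0.443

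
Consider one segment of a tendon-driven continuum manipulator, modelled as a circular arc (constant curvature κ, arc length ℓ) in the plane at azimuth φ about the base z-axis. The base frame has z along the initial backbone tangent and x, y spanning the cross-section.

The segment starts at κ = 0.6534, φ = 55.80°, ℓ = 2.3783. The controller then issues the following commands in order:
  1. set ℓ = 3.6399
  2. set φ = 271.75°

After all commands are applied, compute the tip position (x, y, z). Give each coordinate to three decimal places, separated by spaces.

0.081 -2.635 1.058

initial: κ=0.6534, φ=55.80°, ℓ=2.3783
cmd 1: set ℓ=3.6399 → (κ,φ,ℓ)=(0.6534,55.80°,3.6399) → tip=(1.4818,2.1804,1.0580)
cmd 2: set φ=271.75° → (κ,φ,ℓ)=(0.6534,271.75°,3.6399) → tip=(0.0805,-2.6351,1.0580)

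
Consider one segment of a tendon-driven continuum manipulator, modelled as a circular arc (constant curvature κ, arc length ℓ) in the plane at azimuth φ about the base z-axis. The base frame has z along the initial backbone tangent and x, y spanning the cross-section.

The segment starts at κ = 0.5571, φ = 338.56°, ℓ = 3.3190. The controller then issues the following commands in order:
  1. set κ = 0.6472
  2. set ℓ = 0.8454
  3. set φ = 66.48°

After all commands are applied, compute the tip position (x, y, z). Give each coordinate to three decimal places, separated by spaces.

initial: κ=0.5571, φ=338.56°, ℓ=3.3190
cmd 1: set κ=0.6472 → (κ,φ,ℓ)=(0.6472,338.56°,3.3190) → tip=(2.2231,-0.8730,1.2947)
cmd 2: set ℓ=0.8454 → (κ,φ,ℓ)=(0.6472,338.56°,0.8454) → tip=(0.2100,-0.0824,0.8038)
cmd 3: set φ=66.48° → (κ,φ,ℓ)=(0.6472,66.48°,0.8454) → tip=(0.0900,0.2068,0.8038)

0.090 0.207 0.804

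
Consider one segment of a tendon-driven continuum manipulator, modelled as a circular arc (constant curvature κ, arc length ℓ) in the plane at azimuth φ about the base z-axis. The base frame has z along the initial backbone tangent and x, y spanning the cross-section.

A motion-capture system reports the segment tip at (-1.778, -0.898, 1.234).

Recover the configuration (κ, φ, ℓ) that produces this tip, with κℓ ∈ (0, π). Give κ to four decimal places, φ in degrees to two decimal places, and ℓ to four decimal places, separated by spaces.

0.7256 206.80 2.8009

ρ = √(x²+y²) = √(-1.778² + -0.898²) = 1.99191
φ = atan2(y, x) mod 360° = atan2(-0.898, -1.778) = 206.7966°
|p|² = ρ² + z² = 1.99191² + 1.234² = 5.49044
κ = 2ρ / |p|² = 2×1.99191 / 5.49044 = 0.72559
θ = 2·atan2(ρ, z) = 2·atan2(1.99191, 1.234) = 2.03231 rad
ℓ = θ/κ = 2.03231/0.72559 = 2.80091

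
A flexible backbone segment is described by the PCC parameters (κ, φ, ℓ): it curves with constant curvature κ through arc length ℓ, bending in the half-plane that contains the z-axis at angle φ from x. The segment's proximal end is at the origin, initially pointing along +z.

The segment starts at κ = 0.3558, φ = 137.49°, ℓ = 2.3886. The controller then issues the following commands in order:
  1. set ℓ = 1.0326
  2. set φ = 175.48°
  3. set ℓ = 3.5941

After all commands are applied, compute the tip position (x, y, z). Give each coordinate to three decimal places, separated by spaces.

initial: κ=0.3558, φ=137.49°, ℓ=2.3886
cmd 1: set ℓ=1.0326 → (κ,φ,ℓ)=(0.3558,137.49°,1.0326) → tip=(-0.1383,0.1267,1.0095)
cmd 2: set φ=175.48° → (κ,φ,ℓ)=(0.3558,175.48°,1.0326) → tip=(-0.1870,0.0148,1.0095)
cmd 3: set ℓ=3.5941 → (κ,φ,ℓ)=(0.3558,175.48°,3.5941) → tip=(-1.9952,0.1577,2.6916)

-1.995 0.158 2.692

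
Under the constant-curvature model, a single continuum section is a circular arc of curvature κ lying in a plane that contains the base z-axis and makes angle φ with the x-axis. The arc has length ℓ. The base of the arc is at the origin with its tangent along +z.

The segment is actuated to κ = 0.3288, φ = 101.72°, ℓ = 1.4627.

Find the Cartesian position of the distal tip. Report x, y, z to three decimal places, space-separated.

θ = κ·ℓ = 0.3288 × 1.4627 = 0.48094 rad
ρ = (1 − cos θ)/κ = (1 − 0.88656)/0.3288 = 0.34500
z = sin θ / κ = 0.46261/0.3288 = 1.40696
x = ρ cos φ = 0.34500 × cos(101.72°) = -0.07008
y = ρ sin φ = 0.34500 × sin(101.72°) = 0.33781

-0.070 0.338 1.407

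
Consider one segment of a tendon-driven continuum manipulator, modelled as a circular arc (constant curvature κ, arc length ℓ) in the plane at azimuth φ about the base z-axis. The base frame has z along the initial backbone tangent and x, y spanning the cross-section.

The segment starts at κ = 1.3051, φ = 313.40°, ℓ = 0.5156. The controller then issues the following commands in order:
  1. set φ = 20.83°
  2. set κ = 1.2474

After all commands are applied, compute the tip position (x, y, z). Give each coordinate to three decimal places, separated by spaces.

initial: κ=1.3051, φ=313.40°, ℓ=0.5156
cmd 1: set φ=20.83° → (κ,φ,ℓ)=(1.3051,20.83°,0.5156) → tip=(0.1561,0.0594,0.4776)
cmd 2: set κ=1.2474 → (κ,φ,ℓ)=(1.2474,20.83°,0.5156) → tip=(0.1497,0.0570,0.4808)

0.150 0.057 0.481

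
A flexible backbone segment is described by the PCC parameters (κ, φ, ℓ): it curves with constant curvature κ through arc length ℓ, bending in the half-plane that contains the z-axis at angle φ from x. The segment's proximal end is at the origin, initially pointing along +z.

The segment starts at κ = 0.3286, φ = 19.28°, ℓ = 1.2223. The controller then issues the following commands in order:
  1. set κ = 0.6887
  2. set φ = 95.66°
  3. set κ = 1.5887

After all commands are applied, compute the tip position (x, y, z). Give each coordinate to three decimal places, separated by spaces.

initial: κ=0.3286, φ=19.28°, ℓ=1.2223
cmd 1: set κ=0.6887 → (κ,φ,ℓ)=(0.6887,19.28°,1.2223) → tip=(0.4576,0.1601,1.0830)
cmd 2: set φ=95.66° → (κ,φ,ℓ)=(0.6887,95.66°,1.2223) → tip=(-0.0478,0.4824,1.0830)
cmd 3: set κ=1.5887 → (κ,φ,ℓ)=(1.5887,95.66°,1.2223) → tip=(-0.0846,0.8535,0.5866)

-0.085 0.854 0.587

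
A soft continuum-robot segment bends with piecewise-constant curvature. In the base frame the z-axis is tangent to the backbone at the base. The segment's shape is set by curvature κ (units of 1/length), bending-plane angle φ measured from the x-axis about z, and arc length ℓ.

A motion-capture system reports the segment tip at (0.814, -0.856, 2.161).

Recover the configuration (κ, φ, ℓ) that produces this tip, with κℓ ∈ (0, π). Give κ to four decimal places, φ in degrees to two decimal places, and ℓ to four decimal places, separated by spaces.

ρ = √(x²+y²) = √(0.814² + -0.856²) = 1.18124
φ = atan2(y, x) mod 360° = atan2(-0.856, 0.814) = 313.5593°
|p|² = ρ² + z² = 1.18124² + 2.161² = 6.06525
κ = 2ρ / |p|² = 2×1.18124 / 6.06525 = 0.38951
θ = 2·atan2(ρ, z) = 2·atan2(1.18124, 2.161) = 1.00049 rad
ℓ = θ/κ = 1.00049/0.38951 = 2.56857

0.3895 313.56 2.5686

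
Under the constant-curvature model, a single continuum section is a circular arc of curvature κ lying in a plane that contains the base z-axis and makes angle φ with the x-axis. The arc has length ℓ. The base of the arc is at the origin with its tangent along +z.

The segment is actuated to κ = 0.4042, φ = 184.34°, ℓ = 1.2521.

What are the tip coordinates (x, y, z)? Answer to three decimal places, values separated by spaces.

-0.309 -0.023 1.199

θ = κ·ℓ = 0.4042 × 1.2521 = 0.50610 rad
ρ = (1 − cos θ)/κ = (1 − 0.87464)/0.4042 = 0.31014
z = sin θ / κ = 0.48477/0.4042 = 1.19933
x = ρ cos φ = 0.31014 × cos(184.34°) = -0.30925
y = ρ sin φ = 0.31014 × sin(184.34°) = -0.02347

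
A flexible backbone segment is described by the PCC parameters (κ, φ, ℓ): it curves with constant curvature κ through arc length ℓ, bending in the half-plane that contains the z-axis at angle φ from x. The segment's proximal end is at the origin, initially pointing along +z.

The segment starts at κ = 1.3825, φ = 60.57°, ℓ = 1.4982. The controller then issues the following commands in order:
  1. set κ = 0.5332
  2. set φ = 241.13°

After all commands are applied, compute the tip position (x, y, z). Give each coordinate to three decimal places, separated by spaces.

-0.274 -0.497 1.344

initial: κ=1.3825, φ=60.57°, ℓ=1.4982
cmd 1: set κ=0.5332 → (κ,φ,ℓ)=(0.5332,60.57°,1.4982) → tip=(0.2787,0.4941,1.3439)
cmd 2: set φ=241.13° → (κ,φ,ℓ)=(0.5332,241.13°,1.4982) → tip=(-0.2739,-0.4968,1.3439)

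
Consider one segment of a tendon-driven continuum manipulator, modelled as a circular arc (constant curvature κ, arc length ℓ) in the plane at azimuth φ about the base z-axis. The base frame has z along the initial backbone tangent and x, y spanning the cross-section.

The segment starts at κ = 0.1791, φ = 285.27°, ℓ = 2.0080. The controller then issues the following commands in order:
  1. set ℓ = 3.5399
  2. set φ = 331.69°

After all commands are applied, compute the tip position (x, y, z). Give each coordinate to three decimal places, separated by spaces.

initial: κ=0.1791, φ=285.27°, ℓ=2.0080
cmd 1: set ℓ=3.5399 → (κ,φ,ℓ)=(0.1791,285.27°,3.5399) → tip=(0.2858,-1.0467,3.3075)
cmd 2: set φ=331.69° → (κ,φ,ℓ)=(0.1791,331.69°,3.5399) → tip=(0.9553,-0.5146,3.3075)

0.955 -0.515 3.307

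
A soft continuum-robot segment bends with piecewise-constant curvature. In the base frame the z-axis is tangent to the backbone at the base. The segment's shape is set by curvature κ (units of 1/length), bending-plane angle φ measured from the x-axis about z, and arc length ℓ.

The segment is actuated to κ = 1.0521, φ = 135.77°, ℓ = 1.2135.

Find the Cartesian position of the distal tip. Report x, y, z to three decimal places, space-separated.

-0.484 0.471 0.910

θ = κ·ℓ = 1.0521 × 1.2135 = 1.27672 rad
ρ = (1 − cos θ)/κ = (1 − 0.28985)/1.0521 = 0.67498
z = sin θ / κ = 0.95707/1.0521 = 0.90968
x = ρ cos φ = 0.67498 × cos(135.77°) = -0.48365
y = ρ sin φ = 0.67498 × sin(135.77°) = 0.47083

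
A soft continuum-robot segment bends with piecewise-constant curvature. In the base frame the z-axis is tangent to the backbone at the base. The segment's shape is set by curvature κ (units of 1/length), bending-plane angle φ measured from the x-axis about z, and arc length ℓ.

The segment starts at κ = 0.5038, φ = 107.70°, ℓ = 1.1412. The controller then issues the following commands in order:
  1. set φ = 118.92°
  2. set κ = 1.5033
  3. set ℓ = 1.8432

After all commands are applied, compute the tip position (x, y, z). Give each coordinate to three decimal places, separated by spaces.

initial: κ=0.5038, φ=107.70°, ℓ=1.1412
cmd 1: set φ=118.92° → (κ,φ,ℓ)=(0.5038,118.92°,1.1412) → tip=(-0.1543,0.2793,1.0794)
cmd 2: set κ=1.5033 → (κ,φ,ℓ)=(1.5033,118.92°,1.1412) → tip=(-0.3681,0.6662,0.6582)
cmd 3: set ℓ=1.8432 → (κ,φ,ℓ)=(1.5033,118.92°,1.8432) → tip=(-0.6215,1.1249,0.2410)

-0.622 1.125 0.241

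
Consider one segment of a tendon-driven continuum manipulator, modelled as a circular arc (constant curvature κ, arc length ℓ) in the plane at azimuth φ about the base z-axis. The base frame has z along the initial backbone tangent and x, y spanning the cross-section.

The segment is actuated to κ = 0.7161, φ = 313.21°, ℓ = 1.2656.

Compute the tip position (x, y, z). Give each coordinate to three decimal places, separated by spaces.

θ = κ·ℓ = 0.7161 × 1.2656 = 0.90630 rad
ρ = (1 − cos θ)/κ = (1 − 0.61667)/0.7161 = 0.53531
z = sin θ / κ = 0.78723/0.7161 = 1.09932
x = ρ cos φ = 0.53531 × cos(313.21°) = 0.36651
y = ρ sin φ = 0.53531 × sin(313.21°) = -0.39016

0.367 -0.390 1.099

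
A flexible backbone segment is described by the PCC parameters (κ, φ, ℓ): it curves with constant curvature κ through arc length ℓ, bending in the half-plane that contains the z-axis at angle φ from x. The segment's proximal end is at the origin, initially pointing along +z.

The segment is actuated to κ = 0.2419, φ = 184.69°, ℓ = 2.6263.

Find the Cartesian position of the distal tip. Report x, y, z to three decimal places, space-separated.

-0.804 -0.066 2.453

θ = κ·ℓ = 0.2419 × 2.6263 = 0.63530 rad
ρ = (1 − cos θ)/κ = (1 − 0.80489)/0.2419 = 0.80656
z = sin θ / κ = 0.59342/0.2419 = 2.45316
x = ρ cos φ = 0.80656 × cos(184.69°) = -0.80386
y = ρ sin φ = 0.80656 × sin(184.69°) = -0.06595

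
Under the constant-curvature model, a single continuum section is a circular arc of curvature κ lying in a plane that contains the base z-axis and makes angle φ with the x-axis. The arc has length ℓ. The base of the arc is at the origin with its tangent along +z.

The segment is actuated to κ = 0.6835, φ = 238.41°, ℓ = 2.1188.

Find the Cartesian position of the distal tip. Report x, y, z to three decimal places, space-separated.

θ = κ·ℓ = 0.6835 × 2.1188 = 1.44820 rad
ρ = (1 − cos θ)/κ = (1 − 0.12229)/0.6835 = 1.28414
z = sin θ / κ = 0.99249/0.6835 = 1.45208
x = ρ cos φ = 1.28414 × cos(238.41°) = -0.67268
y = ρ sin φ = 1.28414 × sin(238.41°) = -1.09385

-0.673 -1.094 1.452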